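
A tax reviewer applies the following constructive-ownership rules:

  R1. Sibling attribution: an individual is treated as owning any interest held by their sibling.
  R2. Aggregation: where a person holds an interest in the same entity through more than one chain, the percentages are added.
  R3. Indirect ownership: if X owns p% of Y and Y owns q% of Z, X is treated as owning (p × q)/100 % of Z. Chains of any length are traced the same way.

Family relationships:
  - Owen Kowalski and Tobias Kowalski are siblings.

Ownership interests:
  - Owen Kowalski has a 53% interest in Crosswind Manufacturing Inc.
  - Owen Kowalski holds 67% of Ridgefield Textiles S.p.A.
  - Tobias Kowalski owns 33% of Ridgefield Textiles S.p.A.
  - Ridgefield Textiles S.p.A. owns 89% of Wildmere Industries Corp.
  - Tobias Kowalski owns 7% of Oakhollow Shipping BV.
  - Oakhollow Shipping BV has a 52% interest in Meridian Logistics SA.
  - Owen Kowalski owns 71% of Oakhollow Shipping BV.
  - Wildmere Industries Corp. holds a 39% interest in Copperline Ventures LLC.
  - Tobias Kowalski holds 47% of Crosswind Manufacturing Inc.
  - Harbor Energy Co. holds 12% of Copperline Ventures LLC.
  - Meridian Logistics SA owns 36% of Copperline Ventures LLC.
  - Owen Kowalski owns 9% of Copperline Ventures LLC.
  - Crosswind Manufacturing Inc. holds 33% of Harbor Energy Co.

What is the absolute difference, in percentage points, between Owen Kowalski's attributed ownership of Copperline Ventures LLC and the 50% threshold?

By sibling attribution (R1), Owen Kowalski is treated as also owning Tobias Kowalski's interest in Oakhollow Shipping BV, giving 71% + 7% = 78%.
By sibling attribution (R1), Owen Kowalski is treated as also owning Tobias Kowalski's interest in Crosswind Manufacturing Inc, giving 53% + 47% = 100%.
By sibling attribution (R1), Owen Kowalski is treated as also owning Tobias Kowalski's interest in Ridgefield Textiles S.p.A, giving 67% + 33% = 100%.
Chain via Oakhollow Shipping BV → Meridian Logistics SA (R3): 78% × 52% × 36% = 14.6016% of Copperline Ventures LLC.
Chain via Crosswind Manufacturing Inc. → Harbor Energy Co. (R3): 100% × 33% × 12% = 3.96% of Copperline Ventures LLC.
Chain via Ridgefield Textiles S.p.A. → Wildmere Industries Corp. (R3): 100% × 89% × 39% = 34.71% of Copperline Ventures LLC.
Direct interest in Copperline Ventures LLC: 9%.
Aggregating (R2): 14.6016% + 3.96% + 34.71% + 9% = 62.2716%.
62.2716% exceeds the 50% threshold by 12.2716 percentage points.

12.2716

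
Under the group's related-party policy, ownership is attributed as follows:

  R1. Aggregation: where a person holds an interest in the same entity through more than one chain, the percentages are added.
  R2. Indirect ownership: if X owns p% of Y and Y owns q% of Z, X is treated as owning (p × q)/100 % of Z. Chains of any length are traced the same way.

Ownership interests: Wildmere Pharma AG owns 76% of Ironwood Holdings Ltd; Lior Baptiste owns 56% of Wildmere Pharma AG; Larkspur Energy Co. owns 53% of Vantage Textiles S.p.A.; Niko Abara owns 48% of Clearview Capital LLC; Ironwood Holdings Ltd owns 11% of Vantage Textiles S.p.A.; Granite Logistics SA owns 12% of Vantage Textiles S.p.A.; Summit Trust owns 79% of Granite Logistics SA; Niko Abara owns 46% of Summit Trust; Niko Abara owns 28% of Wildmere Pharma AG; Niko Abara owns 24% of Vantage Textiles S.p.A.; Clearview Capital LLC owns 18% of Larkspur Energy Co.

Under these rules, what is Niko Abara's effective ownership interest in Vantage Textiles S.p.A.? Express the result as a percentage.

35.2808%

Chain via Wildmere Pharma AG → Ironwood Holdings Ltd (R2): 28% × 76% × 11% = 2.3408% of Vantage Textiles S.p.A.
Chain via Clearview Capital LLC → Larkspur Energy Co. (R2): 48% × 18% × 53% = 4.5792% of Vantage Textiles S.p.A.
Chain via Summit Trust → Granite Logistics SA (R2): 46% × 79% × 12% = 4.3608% of Vantage Textiles S.p.A.
Direct interest in Vantage Textiles S.p.A: 24%.
Aggregating (R1): 2.3408% + 4.5792% + 4.3608% + 24% = 35.2808%.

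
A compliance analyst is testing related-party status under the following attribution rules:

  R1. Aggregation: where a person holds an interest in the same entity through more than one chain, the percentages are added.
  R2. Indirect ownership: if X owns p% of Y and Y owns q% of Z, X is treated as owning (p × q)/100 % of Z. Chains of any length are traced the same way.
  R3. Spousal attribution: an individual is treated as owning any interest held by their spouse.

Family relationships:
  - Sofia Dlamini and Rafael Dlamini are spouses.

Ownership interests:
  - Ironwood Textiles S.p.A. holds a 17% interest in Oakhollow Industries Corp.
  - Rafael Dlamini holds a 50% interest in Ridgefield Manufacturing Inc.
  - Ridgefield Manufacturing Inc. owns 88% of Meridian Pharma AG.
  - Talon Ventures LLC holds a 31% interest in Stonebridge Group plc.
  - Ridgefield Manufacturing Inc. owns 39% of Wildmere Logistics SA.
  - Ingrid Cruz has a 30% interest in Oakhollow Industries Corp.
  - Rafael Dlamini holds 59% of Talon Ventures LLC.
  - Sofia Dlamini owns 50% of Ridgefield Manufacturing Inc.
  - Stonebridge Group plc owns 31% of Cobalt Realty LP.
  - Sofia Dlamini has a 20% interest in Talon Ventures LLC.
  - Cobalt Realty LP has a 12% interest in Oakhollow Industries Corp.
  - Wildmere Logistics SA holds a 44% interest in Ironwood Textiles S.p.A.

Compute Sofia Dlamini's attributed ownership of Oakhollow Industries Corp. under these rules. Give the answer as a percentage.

3.828228%

By spousal attribution (R3), Sofia Dlamini is treated as also owning Rafael Dlamini's interest in Ridgefield Manufacturing Inc, giving 50% + 50% = 100%.
By spousal attribution (R3), Sofia Dlamini is treated as also owning Rafael Dlamini's interest in Talon Ventures LLC, giving 20% + 59% = 79%.
Chain via Ridgefield Manufacturing Inc. → Wildmere Logistics SA → Ironwood Textiles S.p.A. (R2): 100% × 39% × 44% × 17% = 2.9172% of Oakhollow Industries Corp.
Chain via Talon Ventures LLC → Stonebridge Group plc → Cobalt Realty LP (R2): 79% × 31% × 31% × 12% = 0.911028% of Oakhollow Industries Corp.
Aggregating (R1): 2.9172% + 0.911028% = 3.828228%.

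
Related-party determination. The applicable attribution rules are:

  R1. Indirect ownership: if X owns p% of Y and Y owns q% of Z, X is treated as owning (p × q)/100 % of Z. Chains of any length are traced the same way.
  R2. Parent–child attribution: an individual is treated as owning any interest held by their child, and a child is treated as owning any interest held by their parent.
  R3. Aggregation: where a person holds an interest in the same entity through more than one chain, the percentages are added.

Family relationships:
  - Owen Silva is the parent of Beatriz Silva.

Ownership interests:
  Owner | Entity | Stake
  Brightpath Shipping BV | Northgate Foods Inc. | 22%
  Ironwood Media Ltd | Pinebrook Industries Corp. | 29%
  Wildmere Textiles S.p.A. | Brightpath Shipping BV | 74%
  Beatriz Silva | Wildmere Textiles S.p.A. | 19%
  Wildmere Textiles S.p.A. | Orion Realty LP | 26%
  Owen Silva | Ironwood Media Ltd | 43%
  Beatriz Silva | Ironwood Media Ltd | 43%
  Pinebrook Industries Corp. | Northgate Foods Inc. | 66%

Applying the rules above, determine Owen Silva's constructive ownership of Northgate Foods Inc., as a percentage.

19.5536%

By parent–child attribution (R2), Owen Silva is treated as also owning Beatriz Silva's interest in Ironwood Media Ltd, giving 43% + 43% = 86%.
By parent–child attribution (R2), Owen Silva is treated as owning Beatriz Silva's 19% interest in Wildmere Textiles S.p.A.
Chain via Ironwood Media Ltd → Pinebrook Industries Corp. (R1): 86% × 29% × 66% = 16.4604% of Northgate Foods Inc.
Chain via Wildmere Textiles S.p.A. → Brightpath Shipping BV (R1): 19% × 74% × 22% = 3.0932% of Northgate Foods Inc.
Aggregating (R3): 16.4604% + 3.0932% = 19.5536%.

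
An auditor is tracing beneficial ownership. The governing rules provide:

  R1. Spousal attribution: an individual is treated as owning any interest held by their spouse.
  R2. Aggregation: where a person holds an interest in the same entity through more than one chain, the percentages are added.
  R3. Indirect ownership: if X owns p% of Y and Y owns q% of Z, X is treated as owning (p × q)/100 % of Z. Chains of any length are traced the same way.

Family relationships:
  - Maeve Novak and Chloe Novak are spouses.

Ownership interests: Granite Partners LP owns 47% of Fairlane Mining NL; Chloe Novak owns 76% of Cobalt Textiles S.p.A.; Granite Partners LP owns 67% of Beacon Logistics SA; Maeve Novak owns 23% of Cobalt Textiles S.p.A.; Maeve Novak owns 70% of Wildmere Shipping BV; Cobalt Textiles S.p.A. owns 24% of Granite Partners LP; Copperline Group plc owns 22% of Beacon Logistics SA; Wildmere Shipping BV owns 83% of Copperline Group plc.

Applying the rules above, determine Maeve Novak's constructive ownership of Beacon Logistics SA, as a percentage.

28.7012%

By spousal attribution (R1), Maeve Novak is treated as also owning Chloe Novak's interest in Cobalt Textiles S.p.A, giving 23% + 76% = 99%.
Chain via Wildmere Shipping BV → Copperline Group plc (R3): 70% × 83% × 22% = 12.782% of Beacon Logistics SA.
Chain via Cobalt Textiles S.p.A. → Granite Partners LP (R3): 99% × 24% × 67% = 15.9192% of Beacon Logistics SA.
Aggregating (R2): 12.782% + 15.9192% = 28.7012%.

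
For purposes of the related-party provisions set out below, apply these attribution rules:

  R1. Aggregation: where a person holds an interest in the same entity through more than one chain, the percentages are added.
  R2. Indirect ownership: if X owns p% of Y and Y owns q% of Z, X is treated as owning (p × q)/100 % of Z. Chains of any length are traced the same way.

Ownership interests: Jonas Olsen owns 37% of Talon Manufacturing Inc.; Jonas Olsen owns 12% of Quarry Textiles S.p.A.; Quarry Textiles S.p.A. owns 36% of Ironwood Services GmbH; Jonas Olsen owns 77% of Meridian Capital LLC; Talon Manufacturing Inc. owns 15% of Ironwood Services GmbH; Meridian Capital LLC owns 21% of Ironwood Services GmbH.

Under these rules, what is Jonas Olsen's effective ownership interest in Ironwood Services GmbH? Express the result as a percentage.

Chain via Meridian Capital LLC (R2): 77% × 21% = 16.17% of Ironwood Services GmbH.
Chain via Talon Manufacturing Inc. (R2): 37% × 15% = 5.55% of Ironwood Services GmbH.
Chain via Quarry Textiles S.p.A. (R2): 12% × 36% = 4.32% of Ironwood Services GmbH.
Aggregating (R1): 16.17% + 5.55% + 4.32% = 26.04%.

26.04%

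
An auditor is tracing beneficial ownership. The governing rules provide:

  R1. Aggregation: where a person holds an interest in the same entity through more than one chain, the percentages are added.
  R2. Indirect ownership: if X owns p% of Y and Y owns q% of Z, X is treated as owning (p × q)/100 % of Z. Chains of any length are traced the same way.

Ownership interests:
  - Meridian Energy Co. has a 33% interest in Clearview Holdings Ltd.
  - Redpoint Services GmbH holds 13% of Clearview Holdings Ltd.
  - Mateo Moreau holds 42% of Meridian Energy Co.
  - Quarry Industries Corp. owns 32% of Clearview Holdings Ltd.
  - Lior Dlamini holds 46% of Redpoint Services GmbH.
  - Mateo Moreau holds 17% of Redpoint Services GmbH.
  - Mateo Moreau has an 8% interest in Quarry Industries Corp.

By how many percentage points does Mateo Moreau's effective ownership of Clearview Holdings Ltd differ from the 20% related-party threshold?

1.37

Chain via Meridian Energy Co. (R2): 42% × 33% = 13.86% of Clearview Holdings Ltd.
Chain via Redpoint Services GmbH (R2): 17% × 13% = 2.21% of Clearview Holdings Ltd.
Chain via Quarry Industries Corp. (R2): 8% × 32% = 2.56% of Clearview Holdings Ltd.
Aggregating (R1): 13.86% + 2.21% + 2.56% = 18.63%.
18.63% falls short of the 20% threshold by 1.37 percentage points.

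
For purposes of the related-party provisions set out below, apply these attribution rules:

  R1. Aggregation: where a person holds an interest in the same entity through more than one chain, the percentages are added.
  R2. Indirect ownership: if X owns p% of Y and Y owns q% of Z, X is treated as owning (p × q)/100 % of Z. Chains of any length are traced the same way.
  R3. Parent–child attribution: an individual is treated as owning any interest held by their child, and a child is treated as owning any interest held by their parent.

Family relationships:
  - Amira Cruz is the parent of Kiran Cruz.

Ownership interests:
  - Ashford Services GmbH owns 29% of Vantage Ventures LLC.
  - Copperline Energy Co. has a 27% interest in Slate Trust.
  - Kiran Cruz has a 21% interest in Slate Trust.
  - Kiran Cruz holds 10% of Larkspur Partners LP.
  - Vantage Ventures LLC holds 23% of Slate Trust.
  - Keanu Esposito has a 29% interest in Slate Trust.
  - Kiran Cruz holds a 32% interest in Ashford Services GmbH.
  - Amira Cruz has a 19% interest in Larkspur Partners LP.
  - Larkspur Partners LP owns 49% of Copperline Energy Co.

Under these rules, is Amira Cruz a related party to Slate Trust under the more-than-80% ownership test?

No

By parent–child attribution (R3), Amira Cruz is treated as also owning Kiran Cruz's interest in Larkspur Partners LP, giving 19% + 10% = 29%.
By parent–child attribution (R3), Amira Cruz is treated as owning Kiran Cruz's 32% interest in Ashford Services GmbH.
By parent–child attribution (R3), Amira Cruz is treated as owning Kiran Cruz's 21% interest in Slate Trust.
Chain via Larkspur Partners LP → Copperline Energy Co. (R2): 29% × 49% × 27% = 3.8367% of Slate Trust.
Chain via Ashford Services GmbH → Vantage Ventures LLC (R2): 32% × 29% × 23% = 2.1344% of Slate Trust.
Direct interest in Slate Trust: 21%.
Aggregating (R1): 3.8367% + 2.1344% + 21% = 26.9711%.
26.9711% does not exceed the 80% threshold, so Amira is not a related party to Slate Trust.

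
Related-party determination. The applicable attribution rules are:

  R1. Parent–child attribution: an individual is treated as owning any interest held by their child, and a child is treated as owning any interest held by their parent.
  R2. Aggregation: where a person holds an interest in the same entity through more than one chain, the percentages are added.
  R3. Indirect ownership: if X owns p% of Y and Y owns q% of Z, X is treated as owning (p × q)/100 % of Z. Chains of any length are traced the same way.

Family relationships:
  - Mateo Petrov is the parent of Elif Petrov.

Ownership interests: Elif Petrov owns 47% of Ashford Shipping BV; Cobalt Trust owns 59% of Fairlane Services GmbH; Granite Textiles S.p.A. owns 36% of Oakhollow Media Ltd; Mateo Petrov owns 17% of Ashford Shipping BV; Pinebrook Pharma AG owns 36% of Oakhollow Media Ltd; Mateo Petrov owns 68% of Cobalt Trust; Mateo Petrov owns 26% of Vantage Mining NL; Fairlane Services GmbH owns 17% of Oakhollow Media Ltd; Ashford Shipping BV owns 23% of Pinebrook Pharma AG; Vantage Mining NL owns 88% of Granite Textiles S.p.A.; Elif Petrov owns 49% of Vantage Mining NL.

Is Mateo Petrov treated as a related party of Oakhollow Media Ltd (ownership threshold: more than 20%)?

Yes

By parent–child attribution (R1), Mateo Petrov is treated as also owning Elif Petrov's interest in Vantage Mining NL, giving 26% + 49% = 75%.
By parent–child attribution (R1), Mateo Petrov is treated as also owning Elif Petrov's interest in Ashford Shipping BV, giving 17% + 47% = 64%.
Chain via Vantage Mining NL → Granite Textiles S.p.A. (R3): 75% × 88% × 36% = 23.76% of Oakhollow Media Ltd.
Chain via Cobalt Trust → Fairlane Services GmbH (R3): 68% × 59% × 17% = 6.8204% of Oakhollow Media Ltd.
Chain via Ashford Shipping BV → Pinebrook Pharma AG (R3): 64% × 23% × 36% = 5.2992% of Oakhollow Media Ltd.
Aggregating (R2): 23.76% + 6.8204% + 5.2992% = 35.8796%.
35.8796% exceeds the 20% threshold, so Mateo is a related party to Oakhollow Media Ltd.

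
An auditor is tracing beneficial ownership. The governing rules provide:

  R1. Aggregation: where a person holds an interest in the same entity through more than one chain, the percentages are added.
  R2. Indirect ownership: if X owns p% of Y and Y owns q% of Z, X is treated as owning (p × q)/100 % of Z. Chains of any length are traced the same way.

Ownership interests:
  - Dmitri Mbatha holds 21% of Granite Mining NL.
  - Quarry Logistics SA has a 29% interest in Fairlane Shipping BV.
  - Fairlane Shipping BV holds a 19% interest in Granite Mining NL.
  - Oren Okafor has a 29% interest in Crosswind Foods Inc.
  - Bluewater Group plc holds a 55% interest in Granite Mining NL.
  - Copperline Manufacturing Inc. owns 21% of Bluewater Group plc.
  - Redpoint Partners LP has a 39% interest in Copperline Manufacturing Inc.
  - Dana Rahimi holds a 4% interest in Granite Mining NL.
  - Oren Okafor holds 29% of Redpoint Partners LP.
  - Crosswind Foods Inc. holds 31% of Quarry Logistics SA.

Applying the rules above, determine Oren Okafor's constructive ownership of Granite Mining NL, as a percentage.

1.801654%

Chain via Redpoint Partners LP → Copperline Manufacturing Inc. → Bluewater Group plc (R2): 29% × 39% × 21% × 55% = 1.306305% of Granite Mining NL.
Chain via Crosswind Foods Inc. → Quarry Logistics SA → Fairlane Shipping BV (R2): 29% × 31% × 29% × 19% = 0.495349% of Granite Mining NL.
Aggregating (R1): 1.306305% + 0.495349% = 1.801654%.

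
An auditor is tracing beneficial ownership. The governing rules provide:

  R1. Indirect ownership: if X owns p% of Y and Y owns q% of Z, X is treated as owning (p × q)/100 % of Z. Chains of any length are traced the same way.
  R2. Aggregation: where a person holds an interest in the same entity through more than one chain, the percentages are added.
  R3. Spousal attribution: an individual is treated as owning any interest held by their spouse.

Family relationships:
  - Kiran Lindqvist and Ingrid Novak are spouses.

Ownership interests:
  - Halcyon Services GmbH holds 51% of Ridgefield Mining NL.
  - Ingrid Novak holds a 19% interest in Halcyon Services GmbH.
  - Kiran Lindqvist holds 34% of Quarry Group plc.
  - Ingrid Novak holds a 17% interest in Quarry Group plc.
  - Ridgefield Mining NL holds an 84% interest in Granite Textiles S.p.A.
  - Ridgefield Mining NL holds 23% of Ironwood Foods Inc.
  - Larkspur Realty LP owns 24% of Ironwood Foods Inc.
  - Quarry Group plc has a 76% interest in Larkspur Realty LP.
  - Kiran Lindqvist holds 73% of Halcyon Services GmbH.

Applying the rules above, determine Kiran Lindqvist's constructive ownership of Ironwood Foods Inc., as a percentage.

By spousal attribution (R3), Kiran Lindqvist is treated as also owning Ingrid Novak's interest in Quarry Group plc, giving 34% + 17% = 51%.
By spousal attribution (R3), Kiran Lindqvist is treated as also owning Ingrid Novak's interest in Halcyon Services GmbH, giving 73% + 19% = 92%.
Chain via Quarry Group plc → Larkspur Realty LP (R1): 51% × 76% × 24% = 9.3024% of Ironwood Foods Inc.
Chain via Halcyon Services GmbH → Ridgefield Mining NL (R1): 92% × 51% × 23% = 10.7916% of Ironwood Foods Inc.
Aggregating (R2): 9.3024% + 10.7916% = 20.094%.

20.094%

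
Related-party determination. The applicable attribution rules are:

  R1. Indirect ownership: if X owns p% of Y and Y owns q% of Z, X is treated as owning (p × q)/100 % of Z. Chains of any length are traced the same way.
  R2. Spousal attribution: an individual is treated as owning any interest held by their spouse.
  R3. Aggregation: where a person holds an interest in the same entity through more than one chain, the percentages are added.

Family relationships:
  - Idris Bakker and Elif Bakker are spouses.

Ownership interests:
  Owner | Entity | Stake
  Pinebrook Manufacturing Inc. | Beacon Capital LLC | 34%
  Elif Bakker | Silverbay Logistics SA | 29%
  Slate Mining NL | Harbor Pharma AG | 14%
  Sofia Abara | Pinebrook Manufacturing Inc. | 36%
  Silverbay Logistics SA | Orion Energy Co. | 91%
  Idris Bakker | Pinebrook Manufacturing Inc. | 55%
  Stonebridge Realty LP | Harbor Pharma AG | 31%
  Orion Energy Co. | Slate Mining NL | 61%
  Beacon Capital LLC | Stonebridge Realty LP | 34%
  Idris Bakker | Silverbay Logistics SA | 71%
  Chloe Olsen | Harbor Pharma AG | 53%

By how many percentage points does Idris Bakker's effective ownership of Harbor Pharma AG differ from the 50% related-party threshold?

40.25762

By spousal attribution (R2), Idris Bakker is treated as also owning Elif Bakker's interest in Silverbay Logistics SA, giving 71% + 29% = 100%.
Chain via Silverbay Logistics SA → Orion Energy Co. → Slate Mining NL (R1): 100% × 91% × 61% × 14% = 7.7714% of Harbor Pharma AG.
Chain via Pinebrook Manufacturing Inc. → Beacon Capital LLC → Stonebridge Realty LP (R1): 55% × 34% × 34% × 31% = 1.97098% of Harbor Pharma AG.
Aggregating (R3): 7.7714% + 1.97098% = 9.74238%.
9.74238% falls short of the 50% threshold by 40.25762 percentage points.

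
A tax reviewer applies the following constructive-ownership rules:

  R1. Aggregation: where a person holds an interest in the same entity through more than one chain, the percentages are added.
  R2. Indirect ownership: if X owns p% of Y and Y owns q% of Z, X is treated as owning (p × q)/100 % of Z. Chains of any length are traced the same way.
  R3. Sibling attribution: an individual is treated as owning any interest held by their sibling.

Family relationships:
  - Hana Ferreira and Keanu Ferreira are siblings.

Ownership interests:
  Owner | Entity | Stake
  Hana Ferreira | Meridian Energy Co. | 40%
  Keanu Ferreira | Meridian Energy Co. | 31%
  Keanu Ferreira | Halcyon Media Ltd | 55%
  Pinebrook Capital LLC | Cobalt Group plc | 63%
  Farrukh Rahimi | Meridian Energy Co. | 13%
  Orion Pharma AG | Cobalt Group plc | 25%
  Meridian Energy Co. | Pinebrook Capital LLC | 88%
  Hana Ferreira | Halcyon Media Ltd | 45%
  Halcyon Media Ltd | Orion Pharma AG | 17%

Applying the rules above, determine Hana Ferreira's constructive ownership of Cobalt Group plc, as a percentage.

43.6124%

By sibling attribution (R3), Hana Ferreira is treated as also owning Keanu Ferreira's interest in Halcyon Media Ltd, giving 45% + 55% = 100%.
By sibling attribution (R3), Hana Ferreira is treated as also owning Keanu Ferreira's interest in Meridian Energy Co, giving 40% + 31% = 71%.
Chain via Halcyon Media Ltd → Orion Pharma AG (R2): 100% × 17% × 25% = 4.25% of Cobalt Group plc.
Chain via Meridian Energy Co. → Pinebrook Capital LLC (R2): 71% × 88% × 63% = 39.3624% of Cobalt Group plc.
Aggregating (R1): 4.25% + 39.3624% = 43.6124%.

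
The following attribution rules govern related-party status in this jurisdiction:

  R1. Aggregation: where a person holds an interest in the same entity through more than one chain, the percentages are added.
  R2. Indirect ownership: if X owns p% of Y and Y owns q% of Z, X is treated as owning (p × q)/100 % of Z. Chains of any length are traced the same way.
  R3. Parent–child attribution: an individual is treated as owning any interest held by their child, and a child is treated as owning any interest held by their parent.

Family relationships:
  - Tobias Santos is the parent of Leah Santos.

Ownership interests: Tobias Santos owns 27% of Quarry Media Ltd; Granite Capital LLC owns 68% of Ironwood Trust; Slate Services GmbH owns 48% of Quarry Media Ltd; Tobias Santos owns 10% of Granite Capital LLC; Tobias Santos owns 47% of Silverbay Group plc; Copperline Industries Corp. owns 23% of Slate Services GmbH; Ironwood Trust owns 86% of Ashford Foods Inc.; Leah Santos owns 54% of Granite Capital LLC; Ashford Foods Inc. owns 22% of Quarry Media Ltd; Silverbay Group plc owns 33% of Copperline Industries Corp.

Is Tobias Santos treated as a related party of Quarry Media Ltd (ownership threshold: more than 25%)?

Yes

By parent–child attribution (R3), Tobias Santos is treated as also owning Leah Santos's interest in Granite Capital LLC, giving 10% + 54% = 64%.
Chain via Granite Capital LLC → Ironwood Trust → Ashford Foods Inc. (R2): 64% × 68% × 86% × 22% = 8.233984% of Quarry Media Ltd.
Chain via Silverbay Group plc → Copperline Industries Corp. → Slate Services GmbH (R2): 47% × 33% × 23% × 48% = 1.712304% of Quarry Media Ltd.
Direct interest in Quarry Media Ltd: 27%.
Aggregating (R1): 8.233984% + 1.712304% + 27% = 36.946288%.
36.946288% exceeds the 25% threshold, so Tobias is a related party to Quarry Media Ltd.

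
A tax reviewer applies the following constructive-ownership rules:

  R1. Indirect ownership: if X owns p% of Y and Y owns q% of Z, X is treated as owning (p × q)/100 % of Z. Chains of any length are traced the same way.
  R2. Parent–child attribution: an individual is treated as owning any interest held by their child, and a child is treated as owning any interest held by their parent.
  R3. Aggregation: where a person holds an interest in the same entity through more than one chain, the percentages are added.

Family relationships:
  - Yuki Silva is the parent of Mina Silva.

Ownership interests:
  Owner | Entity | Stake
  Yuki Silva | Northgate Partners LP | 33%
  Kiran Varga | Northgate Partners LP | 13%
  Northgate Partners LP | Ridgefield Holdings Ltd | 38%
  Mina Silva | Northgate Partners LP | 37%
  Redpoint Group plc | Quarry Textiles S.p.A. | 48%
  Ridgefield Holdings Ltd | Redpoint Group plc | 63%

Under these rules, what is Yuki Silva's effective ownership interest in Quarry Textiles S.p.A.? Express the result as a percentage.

By parent–child attribution (R2), Yuki Silva is treated as also owning Mina Silva's interest in Northgate Partners LP, giving 33% + 37% = 70%.
Chain via Northgate Partners LP → Ridgefield Holdings Ltd → Redpoint Group plc (R1): 70% × 38% × 63% × 48% = 8.04384% of Quarry Textiles S.p.A.

8.04384%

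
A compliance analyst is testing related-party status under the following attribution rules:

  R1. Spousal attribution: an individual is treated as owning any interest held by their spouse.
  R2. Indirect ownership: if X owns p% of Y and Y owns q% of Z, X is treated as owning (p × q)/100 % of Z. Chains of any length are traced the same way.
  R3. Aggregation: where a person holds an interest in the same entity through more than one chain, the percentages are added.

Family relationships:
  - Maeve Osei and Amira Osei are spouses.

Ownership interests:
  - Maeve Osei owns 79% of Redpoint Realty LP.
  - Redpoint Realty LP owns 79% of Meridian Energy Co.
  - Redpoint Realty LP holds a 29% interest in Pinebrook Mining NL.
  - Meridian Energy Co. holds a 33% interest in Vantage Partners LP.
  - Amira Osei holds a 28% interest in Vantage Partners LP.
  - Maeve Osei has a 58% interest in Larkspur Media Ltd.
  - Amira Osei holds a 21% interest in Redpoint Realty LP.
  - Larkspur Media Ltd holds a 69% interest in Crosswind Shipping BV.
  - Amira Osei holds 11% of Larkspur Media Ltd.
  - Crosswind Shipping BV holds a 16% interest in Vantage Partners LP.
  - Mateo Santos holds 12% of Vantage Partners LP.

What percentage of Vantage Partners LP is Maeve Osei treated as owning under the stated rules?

By spousal attribution (R1), Maeve Osei is treated as also owning Amira Osei's interest in Redpoint Realty LP, giving 79% + 21% = 100%.
By spousal attribution (R1), Maeve Osei is treated as also owning Amira Osei's interest in Larkspur Media Ltd, giving 58% + 11% = 69%.
By spousal attribution (R1), Maeve Osei is treated as owning Amira Osei's 28% interest in Vantage Partners LP.
Chain via Redpoint Realty LP → Meridian Energy Co. (R2): 100% × 79% × 33% = 26.07% of Vantage Partners LP.
Chain via Larkspur Media Ltd → Crosswind Shipping BV (R2): 69% × 69% × 16% = 7.6176% of Vantage Partners LP.
Direct interest in Vantage Partners LP: 28%.
Aggregating (R3): 26.07% + 7.6176% + 28% = 61.6876%.

61.6876%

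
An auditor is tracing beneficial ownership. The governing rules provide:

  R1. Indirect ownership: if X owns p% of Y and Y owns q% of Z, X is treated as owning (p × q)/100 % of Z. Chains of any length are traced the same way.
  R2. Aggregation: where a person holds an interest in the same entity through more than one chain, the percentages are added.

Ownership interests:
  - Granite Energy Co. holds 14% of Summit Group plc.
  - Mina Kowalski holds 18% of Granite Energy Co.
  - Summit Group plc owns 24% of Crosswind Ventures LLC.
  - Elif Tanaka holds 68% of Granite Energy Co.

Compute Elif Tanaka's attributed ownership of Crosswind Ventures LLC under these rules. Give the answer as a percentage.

Chain via Granite Energy Co. → Summit Group plc (R1): 68% × 14% × 24% = 2.2848% of Crosswind Ventures LLC.

2.2848%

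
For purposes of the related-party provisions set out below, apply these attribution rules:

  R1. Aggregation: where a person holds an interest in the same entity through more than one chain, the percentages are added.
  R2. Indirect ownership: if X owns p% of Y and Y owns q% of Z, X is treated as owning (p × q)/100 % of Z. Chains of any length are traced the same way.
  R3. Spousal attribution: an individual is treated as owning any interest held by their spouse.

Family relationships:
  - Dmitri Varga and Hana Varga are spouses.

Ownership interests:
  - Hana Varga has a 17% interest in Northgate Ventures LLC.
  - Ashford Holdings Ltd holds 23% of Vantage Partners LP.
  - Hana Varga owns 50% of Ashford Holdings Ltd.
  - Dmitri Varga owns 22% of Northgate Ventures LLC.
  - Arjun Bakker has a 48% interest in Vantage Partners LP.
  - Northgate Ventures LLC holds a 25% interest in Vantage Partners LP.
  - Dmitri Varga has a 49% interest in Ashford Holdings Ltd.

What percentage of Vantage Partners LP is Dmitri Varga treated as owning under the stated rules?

By spousal attribution (R3), Dmitri Varga is treated as also owning Hana Varga's interest in Northgate Ventures LLC, giving 22% + 17% = 39%.
By spousal attribution (R3), Dmitri Varga is treated as also owning Hana Varga's interest in Ashford Holdings Ltd, giving 49% + 50% = 99%.
Chain via Northgate Ventures LLC (R2): 39% × 25% = 9.75% of Vantage Partners LP.
Chain via Ashford Holdings Ltd (R2): 99% × 23% = 22.77% of Vantage Partners LP.
Aggregating (R1): 9.75% + 22.77% = 32.52%.

32.52%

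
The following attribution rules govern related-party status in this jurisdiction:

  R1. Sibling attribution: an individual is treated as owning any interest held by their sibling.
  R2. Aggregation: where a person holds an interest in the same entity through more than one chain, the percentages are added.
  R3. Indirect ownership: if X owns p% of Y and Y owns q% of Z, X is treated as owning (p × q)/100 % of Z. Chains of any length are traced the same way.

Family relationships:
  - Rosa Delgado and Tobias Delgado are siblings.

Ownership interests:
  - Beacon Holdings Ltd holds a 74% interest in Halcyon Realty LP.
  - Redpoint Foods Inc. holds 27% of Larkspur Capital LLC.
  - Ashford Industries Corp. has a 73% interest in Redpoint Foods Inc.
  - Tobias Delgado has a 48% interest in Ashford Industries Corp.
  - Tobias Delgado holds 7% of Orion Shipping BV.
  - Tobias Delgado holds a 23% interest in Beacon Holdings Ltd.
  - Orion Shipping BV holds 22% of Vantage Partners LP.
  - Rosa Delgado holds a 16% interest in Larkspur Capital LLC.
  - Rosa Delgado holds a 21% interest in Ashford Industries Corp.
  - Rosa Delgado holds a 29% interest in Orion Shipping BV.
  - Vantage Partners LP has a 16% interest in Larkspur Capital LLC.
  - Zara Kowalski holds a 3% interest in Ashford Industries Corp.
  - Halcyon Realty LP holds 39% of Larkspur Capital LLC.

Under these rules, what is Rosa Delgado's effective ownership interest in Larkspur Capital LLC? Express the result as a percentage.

By sibling attribution (R1), Rosa Delgado is treated as also owning Tobias Delgado's interest in Ashford Industries Corp, giving 21% + 48% = 69%.
By sibling attribution (R1), Rosa Delgado is treated as also owning Tobias Delgado's interest in Orion Shipping BV, giving 29% + 7% = 36%.
By sibling attribution (R1), Rosa Delgado is treated as owning Tobias Delgado's 23% interest in Beacon Holdings Ltd.
Chain via Ashford Industries Corp. → Redpoint Foods Inc. (R3): 69% × 73% × 27% = 13.5999% of Larkspur Capital LLC.
Chain via Orion Shipping BV → Vantage Partners LP (R3): 36% × 22% × 16% = 1.2672% of Larkspur Capital LLC.
Direct interest in Larkspur Capital LLC: 16%.
Chain via Beacon Holdings Ltd → Halcyon Realty LP (R3): 23% × 74% × 39% = 6.6378% of Larkspur Capital LLC.
Aggregating (R2): 13.5999% + 1.2672% + 16% + 6.6378% = 37.5049%.

37.5049%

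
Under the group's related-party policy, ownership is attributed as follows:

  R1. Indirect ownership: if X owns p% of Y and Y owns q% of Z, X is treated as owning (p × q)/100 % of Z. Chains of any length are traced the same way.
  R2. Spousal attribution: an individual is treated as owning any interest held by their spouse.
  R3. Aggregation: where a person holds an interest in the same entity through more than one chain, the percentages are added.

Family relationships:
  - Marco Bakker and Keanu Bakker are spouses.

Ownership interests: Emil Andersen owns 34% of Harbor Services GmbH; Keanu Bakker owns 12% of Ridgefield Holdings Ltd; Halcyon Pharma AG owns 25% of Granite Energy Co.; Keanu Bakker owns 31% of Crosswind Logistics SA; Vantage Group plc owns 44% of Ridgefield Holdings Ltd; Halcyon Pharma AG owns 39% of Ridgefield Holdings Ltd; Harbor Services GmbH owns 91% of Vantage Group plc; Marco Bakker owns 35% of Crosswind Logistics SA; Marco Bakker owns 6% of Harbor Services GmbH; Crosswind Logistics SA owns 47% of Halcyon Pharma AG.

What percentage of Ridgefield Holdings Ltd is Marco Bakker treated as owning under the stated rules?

26.5002%

By spousal attribution (R2), Marco Bakker is treated as also owning Keanu Bakker's interest in Crosswind Logistics SA, giving 35% + 31% = 66%.
By spousal attribution (R2), Marco Bakker is treated as owning Keanu Bakker's 12% interest in Ridgefield Holdings Ltd.
Chain via Harbor Services GmbH → Vantage Group plc (R1): 6% × 91% × 44% = 2.4024% of Ridgefield Holdings Ltd.
Chain via Crosswind Logistics SA → Halcyon Pharma AG (R1): 66% × 47% × 39% = 12.0978% of Ridgefield Holdings Ltd.
Direct interest in Ridgefield Holdings Ltd: 12%.
Aggregating (R3): 2.4024% + 12.0978% + 12% = 26.5002%.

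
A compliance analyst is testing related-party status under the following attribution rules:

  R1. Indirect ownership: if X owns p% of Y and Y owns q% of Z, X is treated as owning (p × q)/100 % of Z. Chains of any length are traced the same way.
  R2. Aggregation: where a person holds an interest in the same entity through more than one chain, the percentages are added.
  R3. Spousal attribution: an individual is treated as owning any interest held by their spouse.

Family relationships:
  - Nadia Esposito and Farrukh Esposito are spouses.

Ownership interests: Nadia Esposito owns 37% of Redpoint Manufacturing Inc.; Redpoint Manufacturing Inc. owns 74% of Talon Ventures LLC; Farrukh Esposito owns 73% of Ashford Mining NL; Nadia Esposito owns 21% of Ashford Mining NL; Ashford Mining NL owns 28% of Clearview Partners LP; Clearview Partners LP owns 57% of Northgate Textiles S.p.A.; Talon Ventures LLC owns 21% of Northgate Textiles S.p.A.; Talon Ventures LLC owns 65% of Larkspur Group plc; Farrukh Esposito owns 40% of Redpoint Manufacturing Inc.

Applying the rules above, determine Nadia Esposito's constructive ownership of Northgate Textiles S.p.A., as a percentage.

26.9682%

By spousal attribution (R3), Nadia Esposito is treated as also owning Farrukh Esposito's interest in Ashford Mining NL, giving 21% + 73% = 94%.
By spousal attribution (R3), Nadia Esposito is treated as also owning Farrukh Esposito's interest in Redpoint Manufacturing Inc, giving 37% + 40% = 77%.
Chain via Ashford Mining NL → Clearview Partners LP (R1): 94% × 28% × 57% = 15.0024% of Northgate Textiles S.p.A.
Chain via Redpoint Manufacturing Inc. → Talon Ventures LLC (R1): 77% × 74% × 21% = 11.9658% of Northgate Textiles S.p.A.
Aggregating (R2): 15.0024% + 11.9658% = 26.9682%.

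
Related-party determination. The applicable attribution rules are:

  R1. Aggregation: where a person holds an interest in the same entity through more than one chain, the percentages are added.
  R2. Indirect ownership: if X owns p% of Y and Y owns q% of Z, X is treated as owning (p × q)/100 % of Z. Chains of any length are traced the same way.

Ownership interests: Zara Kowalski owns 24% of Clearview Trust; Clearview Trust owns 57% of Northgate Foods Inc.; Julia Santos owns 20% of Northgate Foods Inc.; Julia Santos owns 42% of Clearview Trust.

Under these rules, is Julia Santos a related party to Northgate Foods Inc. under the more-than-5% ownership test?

Yes

Chain via Clearview Trust (R2): 42% × 57% = 23.94% of Northgate Foods Inc.
Direct interest in Northgate Foods Inc: 20%.
Aggregating (R1): 23.94% + 20% = 43.94%.
43.94% exceeds the 5% threshold, so Julia is a related party to Northgate Foods Inc.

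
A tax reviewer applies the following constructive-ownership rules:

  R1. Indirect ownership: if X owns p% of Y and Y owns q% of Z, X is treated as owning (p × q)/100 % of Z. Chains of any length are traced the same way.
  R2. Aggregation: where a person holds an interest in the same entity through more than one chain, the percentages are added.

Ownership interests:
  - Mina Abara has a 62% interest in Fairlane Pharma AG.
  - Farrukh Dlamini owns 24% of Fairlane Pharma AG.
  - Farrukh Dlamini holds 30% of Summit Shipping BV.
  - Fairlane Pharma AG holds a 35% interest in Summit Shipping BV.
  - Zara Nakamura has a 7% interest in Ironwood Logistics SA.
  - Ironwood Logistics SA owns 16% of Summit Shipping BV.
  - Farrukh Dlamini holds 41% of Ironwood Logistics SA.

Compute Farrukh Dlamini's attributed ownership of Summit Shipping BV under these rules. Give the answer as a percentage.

Chain via Fairlane Pharma AG (R1): 24% × 35% = 8.4% of Summit Shipping BV.
Chain via Ironwood Logistics SA (R1): 41% × 16% = 6.56% of Summit Shipping BV.
Direct interest in Summit Shipping BV: 30%.
Aggregating (R2): 8.4% + 6.56% + 30% = 44.96%.

44.96%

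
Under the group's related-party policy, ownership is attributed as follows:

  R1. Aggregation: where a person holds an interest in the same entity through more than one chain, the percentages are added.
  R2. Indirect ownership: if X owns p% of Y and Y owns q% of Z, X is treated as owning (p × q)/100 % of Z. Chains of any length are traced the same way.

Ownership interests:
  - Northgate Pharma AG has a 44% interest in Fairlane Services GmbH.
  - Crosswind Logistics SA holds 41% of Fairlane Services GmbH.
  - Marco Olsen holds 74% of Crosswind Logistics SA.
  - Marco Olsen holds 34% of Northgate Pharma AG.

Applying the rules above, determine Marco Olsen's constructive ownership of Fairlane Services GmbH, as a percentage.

45.3%

Chain via Northgate Pharma AG (R2): 34% × 44% = 14.96% of Fairlane Services GmbH.
Chain via Crosswind Logistics SA (R2): 74% × 41% = 30.34% of Fairlane Services GmbH.
Aggregating (R1): 14.96% + 30.34% = 45.3%.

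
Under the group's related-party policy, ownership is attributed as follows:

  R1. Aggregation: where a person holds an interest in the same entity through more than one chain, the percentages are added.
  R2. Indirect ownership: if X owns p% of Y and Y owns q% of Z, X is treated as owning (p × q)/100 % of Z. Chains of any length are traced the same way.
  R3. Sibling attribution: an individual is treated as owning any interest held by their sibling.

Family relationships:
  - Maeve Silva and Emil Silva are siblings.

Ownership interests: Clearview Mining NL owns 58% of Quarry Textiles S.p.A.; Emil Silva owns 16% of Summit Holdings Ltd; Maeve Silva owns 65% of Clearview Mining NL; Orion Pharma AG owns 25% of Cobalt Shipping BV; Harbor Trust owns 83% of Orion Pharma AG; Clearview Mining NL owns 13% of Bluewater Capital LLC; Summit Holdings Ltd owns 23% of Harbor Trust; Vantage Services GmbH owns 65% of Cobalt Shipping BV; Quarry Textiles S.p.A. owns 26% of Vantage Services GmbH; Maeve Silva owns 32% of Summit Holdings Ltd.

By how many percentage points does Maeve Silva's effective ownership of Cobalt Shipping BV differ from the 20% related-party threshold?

11.3379

By sibling attribution (R3), Maeve Silva is treated as also owning Emil Silva's interest in Summit Holdings Ltd, giving 32% + 16% = 48%.
Chain via Summit Holdings Ltd → Harbor Trust → Orion Pharma AG (R2): 48% × 23% × 83% × 25% = 2.2908% of Cobalt Shipping BV.
Chain via Clearview Mining NL → Quarry Textiles S.p.A. → Vantage Services GmbH (R2): 65% × 58% × 26% × 65% = 6.3713% of Cobalt Shipping BV.
Aggregating (R1): 2.2908% + 6.3713% = 8.6621%.
8.6621% falls short of the 20% threshold by 11.3379 percentage points.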